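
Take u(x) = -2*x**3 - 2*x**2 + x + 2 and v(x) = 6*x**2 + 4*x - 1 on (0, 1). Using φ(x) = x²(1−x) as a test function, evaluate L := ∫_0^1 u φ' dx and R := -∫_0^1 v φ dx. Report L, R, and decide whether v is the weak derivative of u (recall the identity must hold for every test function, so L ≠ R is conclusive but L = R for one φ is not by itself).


LHS = 19/60, RHS = -19/60. No, v is not the weak derivative of u.

u(x) = -2*x**3 - 2*x**2 + x + 2, classical derivative u'(x) = -6*x**2 - 4*x + 1.
φ(x) = x²(1−x), so φ'(x) = x*(2 - 3*x).
Note φ(0) = φ(1) = 0, so the boundary term u·φ vanishes.
LHS = ∫_0^1 u(x) φ'(x) dx = ∫_0^1 (6*x^5 + 2*x^4 - 7*x^3 - 4*x^2 + 4*x) dx. Term by term:
  ∫_0^1 6*x^5 dx = 1;  ∫_0^1 2*x^4 dx = 2/5;  ∫_0^1 -7*x^3 dx = -7/4;
  ∫_0^1 -4*x^2 dx = -4/3;  ∫_0^1 4*x dx = 2.
Sum: 1 + 2/5 − 7/4 − 4/3 + 2 = 19/60.
So LHS = 19/60.
∫_0^1 v(x) φ(x) dx = ∫_0^1 (-6*x^5 + 2*x^4 + 5*x^3 - x^2) dx. Term by term:
  ∫_0^1 -6*x^5 dx = -1;  ∫_0^1 2*x^4 dx = 2/5;  ∫_0^1 5*x^3 dx = 5/4;
  ∫_0^1 -x^2 dx = -1/3.
Sum: -1 + 2/5 + 5/4 − 1/3 = 19/60.
So RHS = -∫_0^1 v(x) φ(x) dx = -19/60.
LHS − RHS = 19/30 ≠ 0, so the identity fails.
(For a valid weak derivative the identity must hold for EVERY test function, in particular this one. The failure shows v is NOT the weak derivative of u.)
Correct weak derivative would be u'(x) = -6*x**2 - 4*x + 1.


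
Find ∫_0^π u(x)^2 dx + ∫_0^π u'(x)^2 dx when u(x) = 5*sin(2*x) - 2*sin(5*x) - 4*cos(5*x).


||u||_{H^1(0,π)}^2 = 4160/21 + 645*π/2

u'(x) = 20*sin(5*x) + 10*cos(2*x) - 10*cos(5*x).
Expand u² and (u')² and integrate term by term on (0, π), using: for integers n ≥ 1, ∫_0^π sin²(nx) dx = ∫_0^π cos²(nx) dx = π/2; for n ≠ n', ∫_0^π sin(nx)sin(n'x) dx = ∫_0^π cos(nx)cos(n'x) dx = 0; and by product-to-sum, ∫_0^π sin(nx)cos(n'x) dx = ½∫_0^π [sin((n+n')x) + sin((n−n')x)] dx, which is 0 when n+n' is even and 2n/(n²−n'²) when n+n' is odd (it need not vanish on (0, π)).
  u² squared terms: (-4)²·∫cos(5x)² dx = 16·π/2 = 8*π;  (-2)²·∫sin(5x)² dx = 4·π/2 = 2*π;  (5)²·∫sin(2x)² dx = 25·π/2 = 25*π/2.
  u² cross terms: 2·(-4)·(-2)·∫cos(5x)·sin(5x) dx = 16·(0) = 0;  2·(-4)·(5)·∫cos(5x)·sin(2x) dx = -40·(-4/21) = 160/21;  2·(-2)·(5)·∫sin(5x)·sin(2x) dx = -20·(0) = 0.
  So ∫_0^π u² dx = 8*π + 2*π + 25*π/2 + 0 + 160/21 + 0 = 160/21 + 45*π/2.
  (u')² squared terms: (-10)²·∫cos(5x)² dx = 100·π/2 = 50*π;  (10)²·∫cos(2x)² dx = 100·π/2 = 50*π;  (20)²·∫sin(5x)² dx = 400·π/2 = 200*π.
  (u')² cross terms: 2·(-10)·(10)·∫cos(5x)·cos(2x) dx = -200·(0) = 0;  2·(-10)·(20)·∫cos(5x)·sin(5x) dx = -400·(0) = 0;  2·(10)·(20)·∫cos(2x)·sin(5x) dx = 400·(10/21) = 4000/21.
  So ∫_0^π (u')² dx = 50*π + 50*π + 200*π + 0 + 0 + 4000/21 = 4000/21 + 300*π.
||u||_{H^1}^2 = (160/21 + 45*π/2) + (4000/21 + 300*π) = 4160/21 + 645*π/2.


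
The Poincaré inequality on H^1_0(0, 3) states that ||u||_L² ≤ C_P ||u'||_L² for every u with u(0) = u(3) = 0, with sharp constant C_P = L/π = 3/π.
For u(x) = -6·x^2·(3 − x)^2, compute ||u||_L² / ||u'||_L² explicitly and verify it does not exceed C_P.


||u||_L² / ||u'||_L² = sqrt(3)/2 < C_P = 3/π.

u(x) = -6·x^2·(3 − x)^2, so u'(x) = 12*x*(x*(3 - x) - (x - 3)^2).
u(x) = -6·x^2·(3 − x)^2 vanishes at x = 0 and x = 3, so u ∈ H^1_0(0, 3). Differentiate via the product rule and integrate the resulting polynomials term by term.
  ∫_0^3 u² dx = ∫_0^3 (36*x^8 - 432*x^7 + 1944*x^6 - 3888*x^5 + 2916*x^4) dx. Term by term:
    ∫_0^3 36*x^8 dx = 78732;  ∫_0^3 -432*x^7 dx = -354294;  ∫_0^3 1944*x^6 dx = 4251528/7;
    ∫_0^3 -3888*x^5 dx = -472392;  ∫_0^3 2916*x^4 dx = 708588/5.
  Sum: 78732 − 354294 + 4251528/7 − 472392 + 708588/5 = 39366/35.
  ∫_0^3 (u')² dx = ∫_0^3 (576*x^6 - 5184*x^5 + 16848*x^4 - 23328*x^3 + 11664*x^2) dx. Term by term:
    ∫_0^3 576*x^6 dx = 1259712/7;  ∫_0^3 -5184*x^5 dx = -629856;  ∫_0^3 16848*x^4 dx = 4094064/5;
    ∫_0^3 -23328*x^3 dx = -472392;  ∫_0^3 11664*x^2 dx = 104976.
  Sum: 1259712/7 − 629856 + 4094064/5 − 472392 + 104976 = 52488/35.
∫_0^3 u² dx = 39366/35, so ||u||_L² = 81*sqrt(210)/35.
∫_0^3 (u')² dx = 52488/35, so ||u'||_L² = 162*sqrt(70)/35.
Ratio ||u||_L² / ||u'||_L² = sqrt(3)/2.
Sharp Poincaré constant on H^1_0(0, 3) is C_P = L/π = 3/π, achieved by sin(π/3·x).
A polynomial bump cannot attain the sharp Poincaré constant (only the first sine eigenfunction does), so the ratio is strictly less than C_P, consistent with ||u||_L² ≤ C_P ||u'||_L².


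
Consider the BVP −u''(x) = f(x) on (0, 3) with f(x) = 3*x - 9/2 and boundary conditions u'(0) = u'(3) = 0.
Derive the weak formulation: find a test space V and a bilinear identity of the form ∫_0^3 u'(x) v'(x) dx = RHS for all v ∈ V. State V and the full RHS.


V = H^1(0, 3) (no boundary constraint on v; u is determined up to an additive constant); weak form: ∫_0^3 u'v' dx = ∫_0^3 (3*x - 9/2) v dx for all v ∈ V.

Multiply both sides by a test function v and integrate from 0 to 3:
  ∫_0^3 −u''(x) v(x) dx = ∫_0^3 f(x) v(x) dx.
Integrate the LHS by parts once:
  ∫_0^3 −u'' v dx = −[u'(x) v(x)]_0^3 + ∫_0^3 u'(x) v'(x) dx.
Thus ∫_0^3 u'(x) v'(x) dx = ∫_0^3 f(x) v(x) dx + [u'(x) v(x)]_0^3.
Choose V so that boundary terms are either known or forced to vanish.
u has homogeneous Neumann: u'(0) = u'(3) = 0. So [u' v]_0^3 = 0·v(3) − 0·v(0) = 0 for any v; take V = H^1(0, 3).
Weak formulation: find u (satisfying any essential BC) such that ∫_0^3 u'(x) v'(x) dx = ∫_0^3 f v dx for all v ∈ V (homogeneous Neumann, so boundary terms vanish).
Substituting f(x) = 3*x - 9/2, the right-hand side is ∫_0^3 (3*x - 9/2) v dx.
Compatibility check (pure Neumann): taking v ≡ 1 ∈ V gives 0 = ∫_0^3 f dx + (0) − (0), i.e. ∫_0^3 f dx must equal u'(0) − u'(3) = 0. Indeed ∫_0^3 (3*x - 9/2) dx = 0, so the data are compatible. The solution is then unique only up to an additive constant (fix it e.g. by requiring ∫_0^3 u dx = 0).


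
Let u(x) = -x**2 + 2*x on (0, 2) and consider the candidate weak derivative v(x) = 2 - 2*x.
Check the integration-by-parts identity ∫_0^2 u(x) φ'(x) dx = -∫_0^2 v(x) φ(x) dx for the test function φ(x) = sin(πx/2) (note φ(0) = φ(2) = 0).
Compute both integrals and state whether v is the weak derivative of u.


LHS = 0, RHS = 0. Yes, v = u' weakly.

u(x) = -x**2 + 2*x, classical derivative u'(x) = 2 - 2*x.
φ(x) = sin(πx/2), so φ'(x) = π*cos(π*x/2)/2.
Note φ(0) = φ(2) = 0, so the boundary term u·φ vanishes.
LHS = ∫_0^2 u(x) φ'(x) dx = ∫_0^2 (-π*x^2*cos(π*x/2)/2 + π*x*cos(π*x/2)) dx. Term by term:
  ∫_0^2 π*x*cos(π*x/2) dx = -8/π;  ∫_0^2 -π*x^2*cos(π*x/2)/2 dx = 8/π.
Sum: -8/π + 8/π = 0.
So LHS = 0.
∫_0^2 v(x) φ(x) dx = ∫_0^2 (-2*x*sin(π*x/2) + 2*sin(π*x/2)) dx. Term by term:
  ∫_0^2 2*sin(π*x/2) dx = 8/π;  ∫_0^2 -2*x*sin(π*x/2) dx = -8/π.
Sum: 8/π − 8/π = 0.
So RHS = -∫_0^2 v(x) φ(x) dx = 0.
LHS = RHS, so the identity holds for this test φ.
Moreover u is smooth here and v(x) = u'(x) = 2 - 2*x pointwise, so the identity holds for every test function. Hence v is the weak derivative of u.


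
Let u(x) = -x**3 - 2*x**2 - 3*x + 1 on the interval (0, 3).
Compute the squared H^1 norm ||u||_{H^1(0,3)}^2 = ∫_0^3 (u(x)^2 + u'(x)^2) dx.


||u||_{H^1}^2 = 201063/70

The H^1 norm (squared) on an interval (0, L) is
  ||u||_{H^1}^2 = ∫_0^L u(x)^2 dx + ∫_0^L u'(x)^2 dx.
Compute u'(x) = -3*x**2 - 4*x - 3.
Then u(x)^2 = x**6 + 4*x**5 + 10*x**4 + 10*x**3 + 5*x**2 - 6*x + 1 and u'(x)^2 = 9*x**4 + 24*x**3 + 34*x**2 + 24*x + 9.
Integrate each monomial from 0 to 3 using ∫_0^3 c·x^n dx = c·3^(n+1)/(n+1):
  ∫_0^3 u(x)^2 dx = ∫_0^3 (x^6 + 4*x^5 + 10*x^4 + 10*x^3 + 5*x^2 - 6*x + 1) dx. Term by term:
    ∫_0^3 x^6 dx = 2187/7;  ∫_0^3 4*x^5 dx = 486;  ∫_0^3 10*x^4 dx = 486;
    ∫_0^3 10*x^3 dx = 405/2;  ∫_0^3 5*x^2 dx = 45;  ∫_0^3 -6*x dx = -27;
    ∫_0^3 1 dx = 3.
  Sum: 2187/7 + 486 + 486 + 405/2 + 45 − 27 + 3 = 21111/14.
  ∫_0^3 u'(x)^2 dx = ∫_0^3 (9*x^4 + 24*x^3 + 34*x^2 + 24*x + 9) dx. Term by term:
    ∫_0^3 9*x^4 dx = 2187/5;  ∫_0^3 24*x^3 dx = 486;  ∫_0^3 34*x^2 dx = 306;
    ∫_0^3 24*x dx = 108;  ∫_0^3 9 dx = 27.
  Sum: 2187/5 + 486 + 306 + 108 + 27 = 6822/5.
Adding: ||u||_{H^1}^2 = 21111/14 + 6822/5 = 201063/70.


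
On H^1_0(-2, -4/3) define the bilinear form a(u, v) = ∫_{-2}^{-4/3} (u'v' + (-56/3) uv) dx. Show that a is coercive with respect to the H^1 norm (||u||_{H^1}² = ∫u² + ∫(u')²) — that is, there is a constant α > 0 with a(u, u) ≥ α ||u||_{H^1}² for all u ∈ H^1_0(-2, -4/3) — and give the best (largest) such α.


α = (-224 + 27*π^2)/(3*(4 + 9*π^2))

Coercivity of a(·,·) on H^1_0(-2, -4/3) means a(u, u) ≥ α ||u||_{H^1}² for every u ∈ H^1_0.
The interval has length L = 2/3, and Poincaré/coercivity depend only on L. Here a(u, u) = ∫(u')² + (-56/3)·∫u².
Here c = -56/3 < 0 with |c| < (π/L)² = 9*π^2/4, so coercivity still holds. The condition a(u,u) ≥ α||u||_{H^1}² reads (1−α)∫(u')² ≥ (α−c)∫u². Any admissible α is ≤ 1 (rapidly oscillating u have ∫u²/∫(u')² → 0), and α = 1 would force 0 ≥ (1−c)∫u², impossible since c < 1; so 1−α > 0. By the sharp Poincaré inequality on H^1_0 of an interval of length L, ∫(u')² ≥ (π/L)²∫u² with equality for the first sine mode sin(π(x−x₀)/L) (x₀ the left endpoint), so the inequality holds for all u iff (1−α)(π/L)² ≥ α − c, i.e. α ≤ ((π/L)² + c)/((π/L)² + 1) = (1 + c(L/π)²)/(1 + (L/π)²). (Direct route, valid since c ≤ 0: Poincaré gives c∫u² ≥ c(L/π)²∫(u')², so a(u,u) ≥ (1 + c(L/π)²)∫(u')², while ||u||_{H^1}² ≤ (1 + (L/π)²)∫(u')²; dividing yields the same α.) With (π/L)² = 9*π^2/4 and c = -56/3, the largest admissible constant is α = ((π/L)² + c)/((π/L)² + 1).
Simplifying, α = (-224 + 27*π^2)/(3*(4 + 9*π^2)).


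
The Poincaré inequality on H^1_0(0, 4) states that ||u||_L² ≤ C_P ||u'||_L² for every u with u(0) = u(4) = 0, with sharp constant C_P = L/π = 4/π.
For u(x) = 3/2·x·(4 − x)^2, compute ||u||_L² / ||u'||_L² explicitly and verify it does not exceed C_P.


||u||_L² / ||u'||_L² = 2*sqrt(14)/7 < C_P = 4/π.

u(x) = 3/2·x·(4 − x)^2, so u'(x) = 3*(x/2 - 2)*(3*x - 4).
u(x) = 3/2·x·(4 − x)^2 vanishes at x = 0 and x = 4, so u ∈ H^1_0(0, 4). Differentiate via the product rule and integrate the resulting polynomials term by term.
  ∫_0^4 u² dx = ∫_0^4 (9*x^6/4 - 36*x^5 + 216*x^4 - 576*x^3 + 576*x^2) dx. Term by term:
    ∫_0^4 9*x^6/4 dx = 36864/7;  ∫_0^4 -36*x^5 dx = -24576;  ∫_0^4 216*x^4 dx = 221184/5;
    ∫_0^4 -576*x^3 dx = -36864;  ∫_0^4 576*x^2 dx = 12288.
  Sum: 36864/7 − 24576 + 221184/5 − 36864 + 12288 = 12288/35.
  ∫_0^4 (u')² dx = ∫_0^4 (81*x^4/4 - 216*x^3 + 792*x^2 - 1152*x + 576) dx. Term by term:
    ∫_0^4 81*x^4/4 dx = 20736/5;  ∫_0^4 -216*x^3 dx = -13824;  ∫_0^4 792*x^2 dx = 16896;
    ∫_0^4 -1152*x dx = -9216;  ∫_0^4 576 dx = 2304.
  Sum: 20736/5 − 13824 + 16896 − 9216 + 2304 = 1536/5.
∫_0^4 u² dx = 12288/35, so ||u||_L² = 64*sqrt(105)/35.
∫_0^4 (u')² dx = 1536/5, so ||u'||_L² = 16*sqrt(30)/5.
Ratio ||u||_L² / ||u'||_L² = 2*sqrt(14)/7.
Sharp Poincaré constant on H^1_0(0, 4) is C_P = L/π = 4/π, achieved by sin(π/4·x).
A polynomial bump cannot attain the sharp Poincaré constant (only the first sine eigenfunction does), so the ratio is strictly less than C_P, consistent with ||u||_L² ≤ C_P ||u'||_L².


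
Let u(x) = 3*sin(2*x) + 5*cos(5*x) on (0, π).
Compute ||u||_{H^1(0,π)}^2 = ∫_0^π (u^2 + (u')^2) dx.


||u||_{H^1(0,π)}^2 = -1040/7 + 695*π/2

u'(x) = -25*sin(5*x) + 6*cos(2*x).
Expand u² and (u')² and integrate term by term on (0, π), using: for integers n ≥ 1, ∫_0^π sin²(nx) dx = ∫_0^π cos²(nx) dx = π/2; for n ≠ n', ∫_0^π sin(nx)sin(n'x) dx = ∫_0^π cos(nx)cos(n'x) dx = 0; and by product-to-sum, ∫_0^π sin(nx)cos(n'x) dx = ½∫_0^π [sin((n+n')x) + sin((n−n')x)] dx, which is 0 when n+n' is even and 2n/(n²−n'²) when n+n' is odd (it need not vanish on (0, π)).
  u² squared terms: (3)²·∫sin(2x)² dx = 9·π/2 = 9*π/2;  (5)²·∫cos(5x)² dx = 25·π/2 = 25*π/2.
  u² cross terms: 2·(3)·(5)·∫sin(2x)·cos(5x) dx = 30·(-4/21) = -40/7.
  So ∫_0^π u² dx = 9*π/2 + 25*π/2 − 40/7 = -40/7 + 17*π.
  (u')² squared terms: (-25)²·∫sin(5x)² dx = 625·π/2 = 625*π/2;  (6)²·∫cos(2x)² dx = 36·π/2 = 18*π.
  (u')² cross terms: 2·(-25)·(6)·∫sin(5x)·cos(2x) dx = -300·(10/21) = -1000/7.
  So ∫_0^π (u')² dx = 625*π/2 + 18*π − 1000/7 = -1000/7 + 661*π/2.
||u||_{H^1}^2 = (-40/7 + 17*π) + (-1000/7 + 661*π/2) = -1040/7 + 695*π/2.


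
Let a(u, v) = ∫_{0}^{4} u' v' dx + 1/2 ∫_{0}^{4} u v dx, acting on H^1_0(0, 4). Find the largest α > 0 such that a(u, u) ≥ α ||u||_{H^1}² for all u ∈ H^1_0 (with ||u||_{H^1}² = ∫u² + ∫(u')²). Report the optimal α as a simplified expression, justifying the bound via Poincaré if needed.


α = (8 + π^2)/(π^2 + 16)

Coercivity of a(·,·) on H^1_0(0, 4) means a(u, u) ≥ α ||u||_{H^1}² for every u ∈ H^1_0.
The interval has length L = 4, and Poincaré/coercivity depend only on L. Here a(u, u) = ∫(u')² + (1/2)·∫u².
Here 0 < c = 1/2 < 1. The condition a(u,u) ≥ α||u||_{H^1}² reads (1−α)∫(u')² ≥ (α−c)∫u². Any admissible α is ≤ 1 (rapidly oscillating u have ∫u²/∫(u')² → 0), and α = 1 would force 0 ≥ (1−c)∫u², impossible since c < 1; so 1−α > 0. By the sharp Poincaré inequality on H^1_0 of an interval of length L, ∫(u')² ≥ (π/L)²∫u² with equality for the first sine mode sin(π(x−x₀)/L) (x₀ the left endpoint), so the inequality holds for all u iff (1−α)(π/L)² ≥ α − c, i.e. α ≤ ((π/L)² + c)/((π/L)² + 1) = (1 + c(L/π)²)/(1 + (L/π)²). With (π/L)² = π^2/16 and c = 1/2, the largest admissible constant is α = ((π/L)² + c)/((π/L)² + 1).
Simplifying, α = (8 + π^2)/(π^2 + 16).


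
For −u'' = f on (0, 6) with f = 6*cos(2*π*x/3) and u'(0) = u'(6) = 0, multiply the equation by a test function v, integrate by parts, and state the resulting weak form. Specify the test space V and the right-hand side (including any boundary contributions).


V = H^1(0, 6) (no boundary constraint on v; u is determined up to an additive constant); weak form: ∫_0^6 u'v' dx = ∫_0^6 (6*cos(2*π*x/3)) v dx for all v ∈ V.

Multiply both sides by a test function v and integrate from 0 to 6:
  ∫_0^6 −u''(x) v(x) dx = ∫_0^6 f(x) v(x) dx.
Integrate the LHS by parts once:
  ∫_0^6 −u'' v dx = −[u'(x) v(x)]_0^6 + ∫_0^6 u'(x) v'(x) dx.
Thus ∫_0^6 u'(x) v'(x) dx = ∫_0^6 f(x) v(x) dx + [u'(x) v(x)]_0^6.
Choose V so that boundary terms are either known or forced to vanish.
u has homogeneous Neumann: u'(0) = u'(6) = 0. So [u' v]_0^6 = 0·v(6) − 0·v(0) = 0 for any v; take V = H^1(0, 6).
Weak formulation: find u (satisfying any essential BC) such that ∫_0^6 u'(x) v'(x) dx = ∫_0^6 f v dx for all v ∈ V (homogeneous Neumann, so boundary terms vanish).
Substituting f(x) = 6*cos(2*π*x/3), the right-hand side is ∫_0^6 (6*cos(2*π*x/3)) v dx.
Compatibility check (pure Neumann): taking v ≡ 1 ∈ V gives 0 = ∫_0^6 f dx + (0) − (0), i.e. ∫_0^6 f dx must equal u'(0) − u'(6) = 0. Indeed ∫_0^6 (6*cos(2*π*x/3)) dx = 0, so the data are compatible. The solution is then unique only up to an additive constant (fix it e.g. by requiring ∫_0^6 u dx = 0).


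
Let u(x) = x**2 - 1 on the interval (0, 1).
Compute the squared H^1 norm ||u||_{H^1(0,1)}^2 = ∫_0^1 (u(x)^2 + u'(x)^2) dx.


||u||_{H^1}^2 = 28/15

The H^1 norm (squared) on an interval (0, L) is
  ||u||_{H^1}^2 = ∫_0^L u(x)^2 dx + ∫_0^L u'(x)^2 dx.
Compute u'(x) = 2*x.
Then u(x)^2 = x**4 - 2*x**2 + 1 and u'(x)^2 = 4*x**2.
Integrate each monomial from 0 to 1 using ∫_0^1 c·x^n dx = c·1^(n+1)/(n+1):
  ∫_0^1 u(x)^2 dx = ∫_0^1 (x^4 - 2*x^2 + 1) dx. Term by term:
    ∫_0^1 x^4 dx = 1/5;  ∫_0^1 -2*x^2 dx = -2/3;  ∫_0^1 1 dx = 1.
  Sum: 1/5 − 2/3 + 1 = 8/15.
  ∫_0^1 u'(x)^2 dx = ∫_0^1 (4*x^2) dx. Term by term:
    ∫_0^1 4*x^2 dx = 4/3.
Adding: ||u||_{H^1}^2 = 8/15 + 4/3 = 28/15.


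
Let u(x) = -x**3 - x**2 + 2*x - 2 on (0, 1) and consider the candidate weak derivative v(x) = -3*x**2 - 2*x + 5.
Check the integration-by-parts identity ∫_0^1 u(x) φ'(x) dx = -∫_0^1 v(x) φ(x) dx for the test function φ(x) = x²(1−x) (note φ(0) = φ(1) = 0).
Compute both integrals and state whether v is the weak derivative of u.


LHS = 1/30, RHS = -13/60. No, v is not the weak derivative of u.

u(x) = -x**3 - x**2 + 2*x - 2, classical derivative u'(x) = -3*x**2 - 2*x + 2.
φ(x) = x²(1−x), so φ'(x) = x*(2 - 3*x).
Note φ(0) = φ(1) = 0, so the boundary term u·φ vanishes.
LHS = ∫_0^1 u(x) φ'(x) dx = ∫_0^1 (3*x^5 + x^4 - 8*x^3 + 10*x^2 - 4*x) dx. Term by term:
  ∫_0^1 3*x^5 dx = 1/2;  ∫_0^1 x^4 dx = 1/5;  ∫_0^1 -8*x^3 dx = -2;
  ∫_0^1 10*x^2 dx = 10/3;  ∫_0^1 -4*x dx = -2.
Sum: 1/2 + 1/5 − 2 + 10/3 − 2 = 1/30.
So LHS = 1/30.
∫_0^1 v(x) φ(x) dx = ∫_0^1 (3*x^5 - x^4 - 7*x^3 + 5*x^2) dx. Term by term:
  ∫_0^1 3*x^5 dx = 1/2;  ∫_0^1 -x^4 dx = -1/5;  ∫_0^1 -7*x^3 dx = -7/4;
  ∫_0^1 5*x^2 dx = 5/3.
Sum: 1/2 − 1/5 − 7/4 + 5/3 = 13/60.
So RHS = -∫_0^1 v(x) φ(x) dx = -13/60.
LHS − RHS = 1/4 ≠ 0, so the identity fails.
(For a valid weak derivative the identity must hold for EVERY test function, in particular this one. The failure shows v is NOT the weak derivative of u.)
Correct weak derivative would be u'(x) = -3*x**2 - 2*x + 2.


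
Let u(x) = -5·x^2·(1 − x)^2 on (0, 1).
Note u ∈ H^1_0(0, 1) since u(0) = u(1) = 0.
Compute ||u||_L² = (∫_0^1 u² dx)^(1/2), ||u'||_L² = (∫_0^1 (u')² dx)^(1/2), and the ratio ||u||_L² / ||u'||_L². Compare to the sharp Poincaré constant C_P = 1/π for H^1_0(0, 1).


||u||_L² / ||u'||_L² = sqrt(3)/6 < C_P = 1/π.

u(x) = -5·x^2·(1 − x)^2, so u'(x) = 10*x*(x*(1 - x) - (x - 1)^2).
u(x) = -5·x^2·(1 − x)^2 vanishes at x = 0 and x = 1, so u ∈ H^1_0(0, 1). Differentiate via the product rule and integrate the resulting polynomials term by term.
  ∫_0^1 u² dx = ∫_0^1 (25*x^8 - 100*x^7 + 150*x^6 - 100*x^5 + 25*x^4) dx. Term by term:
    ∫_0^1 25*x^8 dx = 25/9;  ∫_0^1 -100*x^7 dx = -25/2;  ∫_0^1 150*x^6 dx = 150/7;
    ∫_0^1 -100*x^5 dx = -50/3;  ∫_0^1 25*x^4 dx = 5.
  Sum: 25/9 − 25/2 + 150/7 − 50/3 + 5 = 5/126.
  ∫_0^1 (u')² dx = ∫_0^1 (400*x^6 - 1200*x^5 + 1300*x^4 - 600*x^3 + 100*x^2) dx. Term by term:
    ∫_0^1 400*x^6 dx = 400/7;  ∫_0^1 -1200*x^5 dx = -200;  ∫_0^1 1300*x^4 dx = 260;
    ∫_0^1 -600*x^3 dx = -150;  ∫_0^1 100*x^2 dx = 100/3.
  Sum: 400/7 − 200 + 260 − 150 + 100/3 = 10/21.
∫_0^1 u² dx = 5/126, so ||u||_L² = sqrt(70)/42.
∫_0^1 (u')² dx = 10/21, so ||u'||_L² = sqrt(210)/21.
Ratio ||u||_L² / ||u'||_L² = sqrt(3)/6.
Sharp Poincaré constant on H^1_0(0, 1) is C_P = L/π = 1/π, achieved by sin(π·x).
A polynomial bump cannot attain the sharp Poincaré constant (only the first sine eigenfunction does), so the ratio is strictly less than C_P, consistent with ||u||_L² ≤ C_P ||u'||_L².


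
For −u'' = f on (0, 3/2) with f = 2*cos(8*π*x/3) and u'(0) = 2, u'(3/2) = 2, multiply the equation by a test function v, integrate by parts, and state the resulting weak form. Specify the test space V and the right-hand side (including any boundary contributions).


V = H^1(0, 3/2) (v unrestricted at boundary; u is determined up to an additive constant); weak form: ∫_0^3/2 u'v' dx = ∫_0^3/2 (2*cos(8*π*x/3)) v dx + 2·v(3/2) − 2·v(0) for all v ∈ V.

Multiply both sides by a test function v and integrate from 0 to 3/2:
  ∫_0^3/2 −u''(x) v(x) dx = ∫_0^3/2 f(x) v(x) dx.
Integrate the LHS by parts once:
  ∫_0^3/2 −u'' v dx = −[u'(x) v(x)]_0^3/2 + ∫_0^3/2 u'(x) v'(x) dx.
Thus ∫_0^3/2 u'(x) v'(x) dx = ∫_0^3/2 f(x) v(x) dx + [u'(x) v(x)]_0^3/2.
Choose V so that boundary terms are either known or forced to vanish.
u has inhomogeneous Neumann u'(0) = 2, u'(3/2) = 2. [u' v]_0^3/2 = (2)·v(3/2) − (2)·v(0) = 2·v(3/2) − 2·v(0). Take V = H^1(0, 3/2); boundary term becomes part of RHS.
Weak formulation: find u (satisfying any essential BC) such that ∫_0^3/2 u'(x) v'(x) dx = ∫_0^3/2 f v dx + 2·v(3/2) − 2·v(0) for all v ∈ V (Neumann data are natural BCs: they enter the RHS as boundary terms).
Substituting f(x) = 2*cos(8*π*x/3), the right-hand side is ∫_0^3/2 (2*cos(8*π*x/3)) v dx + 2·v(3/2) − 2·v(0).
Compatibility check (pure Neumann): taking v ≡ 1 ∈ V gives 0 = ∫_0^3/2 f dx + (2) − (2), i.e. ∫_0^3/2 f dx must equal u'(0) − u'(3/2) = 0. Indeed ∫_0^3/2 (2*cos(8*π*x/3)) dx = 0, so the data are compatible. The solution is then unique only up to an additive constant (fix it e.g. by requiring ∫_0^3/2 u dx = 0).


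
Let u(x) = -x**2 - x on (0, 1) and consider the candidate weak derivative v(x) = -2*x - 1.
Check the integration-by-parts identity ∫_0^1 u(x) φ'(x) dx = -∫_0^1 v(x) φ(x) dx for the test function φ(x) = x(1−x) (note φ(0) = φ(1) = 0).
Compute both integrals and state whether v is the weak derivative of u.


LHS = 1/3, RHS = 1/3. Yes, v = u' weakly.

u(x) = -x**2 - x, classical derivative u'(x) = -2*x - 1.
φ(x) = x(1−x), so φ'(x) = 1 - 2*x.
Note φ(0) = φ(1) = 0, so the boundary term u·φ vanishes.
LHS = ∫_0^1 u(x) φ'(x) dx = ∫_0^1 (2*x^3 + x^2 - x) dx. Term by term:
  ∫_0^1 2*x^3 dx = 1/2;  ∫_0^1 x^2 dx = 1/3;  ∫_0^1 -x dx = -1/2.
Sum: 1/2 + 1/3 − 1/2 = 1/3.
So LHS = 1/3.
∫_0^1 v(x) φ(x) dx = ∫_0^1 (2*x^3 - x^2 - x) dx. Term by term:
  ∫_0^1 2*x^3 dx = 1/2;  ∫_0^1 -x^2 dx = -1/3;  ∫_0^1 -x dx = -1/2.
Sum: 1/2 − 1/3 − 1/2 = -1/3.
So RHS = -∫_0^1 v(x) φ(x) dx = 1/3.
LHS = RHS, so the identity holds for this test φ.
Moreover u is smooth here and v(x) = u'(x) = -2*x - 1 pointwise, so the identity holds for every test function. Hence v is the weak derivative of u.


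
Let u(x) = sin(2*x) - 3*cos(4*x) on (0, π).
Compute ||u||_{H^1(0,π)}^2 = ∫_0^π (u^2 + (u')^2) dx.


||u||_{H^1(0,π)}^2 = 79*π

u'(x) = 12*sin(4*x) + 2*cos(2*x).
Expand u² and (u')² and integrate term by term on (0, π), using: for integers n ≥ 1, ∫_0^π sin²(nx) dx = ∫_0^π cos²(nx) dx = π/2; for n ≠ n', ∫_0^π sin(nx)sin(n'x) dx = ∫_0^π cos(nx)cos(n'x) dx = 0; and by product-to-sum, ∫_0^π sin(nx)cos(n'x) dx = ½∫_0^π [sin((n+n')x) + sin((n−n')x)] dx, which is 0 when n+n' is even and 2n/(n²−n'²) when n+n' is odd (it need not vanish on (0, π)).
  u² squared terms: (-3)²·∫cos(4x)² dx = 9·π/2 = 9*π/2;  (1)²·∫sin(2x)² dx = 1·π/2 = π/2.
  u² cross terms: 2·(-3)·(1)·∫cos(4x)·sin(2x) dx = -6·(0) = 0.
  So ∫_0^π u² dx = 9*π/2 + π/2 + 0 = 5*π.
  (u')² squared terms: (2)²·∫cos(2x)² dx = 4·π/2 = 2*π;  (12)²·∫sin(4x)² dx = 144·π/2 = 72*π.
  (u')² cross terms: 2·(2)·(12)·∫cos(2x)·sin(4x) dx = 48·(0) = 0.
  So ∫_0^π (u')² dx = 2*π + 72*π + 0 = 74*π.
||u||_{H^1}^2 = (5*π) + (74*π) = 79*π.


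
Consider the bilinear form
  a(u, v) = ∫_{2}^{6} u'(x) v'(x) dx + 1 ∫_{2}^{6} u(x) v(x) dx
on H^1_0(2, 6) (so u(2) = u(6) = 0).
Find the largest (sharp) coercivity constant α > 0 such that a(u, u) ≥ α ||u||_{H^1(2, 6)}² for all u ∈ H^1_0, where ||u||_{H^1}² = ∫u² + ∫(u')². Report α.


α = 1

Coercivity of a(·,·) on H^1_0(2, 6) means a(u, u) ≥ α ||u||_{H^1}² for every u ∈ H^1_0.
The interval has length L = 4, and Poincaré/coercivity depend only on L. Here a(u, u) = ∫(u')² + (1)·∫u².
Here c = 1 ≥ 1, so a(u,u) = ∫(u')² + c∫u² ≥ ∫(u')² + ∫u² = ||u||_{H^1}², i.e. α = 1 works. No larger α is possible: a(u,u) ≥ α||u||_{H^1}² means (1−α)∫(u')² ≥ (α−c)∫u², and for the modes u_n = sin(nπ(x−x₀)/L) (x₀ the left endpoint) one has ∫u_n²/∫(u_n')² = (L/(nπ))² → 0, so a(u_n,u_n)/||u_n||_{H^1}² → 1. Hence the optimal constant is α = 1.
Therefore α = 1.


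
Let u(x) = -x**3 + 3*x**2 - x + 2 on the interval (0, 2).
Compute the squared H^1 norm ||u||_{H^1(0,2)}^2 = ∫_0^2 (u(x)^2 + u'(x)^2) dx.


||u||_{H^1}^2 = 482/21

The H^1 norm (squared) on an interval (0, L) is
  ||u||_{H^1}^2 = ∫_0^L u(x)^2 dx + ∫_0^L u'(x)^2 dx.
Compute u'(x) = -3*x**2 + 6*x - 1.
Then u(x)^2 = x**6 - 6*x**5 + 11*x**4 - 10*x**3 + 13*x**2 - 4*x + 4 and u'(x)^2 = 9*x**4 - 36*x**3 + 42*x**2 - 12*x + 1.
Integrate each monomial from 0 to 2 using ∫_0^2 c·x^n dx = c·2^(n+1)/(n+1):
  ∫_0^2 u(x)^2 dx = ∫_0^2 (x^6 - 6*x^5 + 11*x^4 - 10*x^3 + 13*x^2 - 4*x + 4) dx. Term by term:
    ∫_0^2 x^6 dx = 128/7;  ∫_0^2 -6*x^5 dx = -64;  ∫_0^2 11*x^4 dx = 352/5;
    ∫_0^2 -10*x^3 dx = -40;  ∫_0^2 13*x^2 dx = 104/3;  ∫_0^2 -4*x dx = -8;
    ∫_0^2 4 dx = 8.
  Sum: 128/7 − 64 + 352/5 − 40 + 104/3 − 8 + 8 = 2032/105.
  ∫_0^2 u'(x)^2 dx = ∫_0^2 (9*x^4 - 36*x^3 + 42*x^2 - 12*x + 1) dx. Term by term:
    ∫_0^2 9*x^4 dx = 288/5;  ∫_0^2 -36*x^3 dx = -144;  ∫_0^2 42*x^2 dx = 112;
    ∫_0^2 -12*x dx = -24;  ∫_0^2 1 dx = 2.
  Sum: 288/5 − 144 + 112 − 24 + 2 = 18/5.
Adding: ||u||_{H^1}^2 = 2032/105 + 18/5 = 482/21.


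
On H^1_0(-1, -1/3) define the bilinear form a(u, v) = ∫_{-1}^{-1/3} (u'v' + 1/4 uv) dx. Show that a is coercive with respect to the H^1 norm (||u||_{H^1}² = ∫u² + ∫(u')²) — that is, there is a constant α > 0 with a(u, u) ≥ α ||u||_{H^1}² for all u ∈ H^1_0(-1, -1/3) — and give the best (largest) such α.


α = (1 + 9*π^2)/(4 + 9*π^2)

Coercivity of a(·,·) on H^1_0(-1, -1/3) means a(u, u) ≥ α ||u||_{H^1}² for every u ∈ H^1_0.
The interval has length L = 2/3, and Poincaré/coercivity depend only on L. Here a(u, u) = ∫(u')² + (1/4)·∫u².
Here 0 < c = 1/4 < 1. The condition a(u,u) ≥ α||u||_{H^1}² reads (1−α)∫(u')² ≥ (α−c)∫u². Any admissible α is ≤ 1 (rapidly oscillating u have ∫u²/∫(u')² → 0), and α = 1 would force 0 ≥ (1−c)∫u², impossible since c < 1; so 1−α > 0. By the sharp Poincaré inequality on H^1_0 of an interval of length L, ∫(u')² ≥ (π/L)²∫u² with equality for the first sine mode sin(π(x−x₀)/L) (x₀ the left endpoint), so the inequality holds for all u iff (1−α)(π/L)² ≥ α − c, i.e. α ≤ ((π/L)² + c)/((π/L)² + 1) = (1 + c(L/π)²)/(1 + (L/π)²). With (π/L)² = 9*π^2/4 and c = 1/4, the largest admissible constant is α = ((π/L)² + c)/((π/L)² + 1).
Simplifying, α = (1 + 9*π^2)/(4 + 9*π^2).


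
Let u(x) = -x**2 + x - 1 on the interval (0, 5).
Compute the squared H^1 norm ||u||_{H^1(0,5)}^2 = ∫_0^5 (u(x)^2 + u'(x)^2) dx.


||u||_{H^1}^2 = 3235/6

The H^1 norm (squared) on an interval (0, L) is
  ||u||_{H^1}^2 = ∫_0^L u(x)^2 dx + ∫_0^L u'(x)^2 dx.
Compute u'(x) = 1 - 2*x.
Then u(x)^2 = x**4 - 2*x**3 + 3*x**2 - 2*x + 1 and u'(x)^2 = 4*x**2 - 4*x + 1.
Integrate each monomial from 0 to 5 using ∫_0^5 c·x^n dx = c·5^(n+1)/(n+1):
  ∫_0^5 u(x)^2 dx = ∫_0^5 (x^4 - 2*x^3 + 3*x^2 - 2*x + 1) dx. Term by term:
    ∫_0^5 x^4 dx = 625;  ∫_0^5 -2*x^3 dx = -625/2;  ∫_0^5 3*x^2 dx = 125;
    ∫_0^5 -2*x dx = -25;  ∫_0^5 1 dx = 5.
  Sum: 625 − 625/2 + 125 − 25 + 5 = 835/2.
  ∫_0^5 u'(x)^2 dx = ∫_0^5 (4*x^2 - 4*x + 1) dx. Term by term:
    ∫_0^5 4*x^2 dx = 500/3;  ∫_0^5 -4*x dx = -50;  ∫_0^5 1 dx = 5.
  Sum: 500/3 − 50 + 5 = 365/3.
Adding: ||u||_{H^1}^2 = 835/2 + 365/3 = 3235/6.


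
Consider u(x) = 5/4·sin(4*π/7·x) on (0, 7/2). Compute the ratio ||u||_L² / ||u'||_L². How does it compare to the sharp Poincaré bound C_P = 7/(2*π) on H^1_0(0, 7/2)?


||u||_L² / ||u'||_L² = 7/(4*π) < C_P = 7/(2*π).

u(x) = 5/4·sin(4*π/7·x), so u'(x) = 5*π*cos(4*π*x/7)/7.
Writing u(x) = A·sin(kπx/L) with A = 5/4 and k = 2, use ∫_0^L sin²(kπx/L) dx = L/2 and ∫_0^L cos²(kπx/L) dx = L/2.
u² = 25/16·sin²(4*π/7·x) and (u')² = 25*π^2/49·cos²(4*π/7·x), and each of sin², cos² integrates to L/2 = 7/4 over (0, 7/2).
∫_0^7/2 u² dx = 175/64, so ||u||_L² = 5*sqrt(7)/8.
∫_0^7/2 (u')² dx = 25*π^2/28, so ||u'||_L² = 5*sqrt(7)*π/14.
Ratio ||u||_L² / ||u'||_L² = 7/(4*π).
Sharp Poincaré constant on H^1_0(0, 7/2) is C_P = L/π = 7/(2*π), achieved by sin(2*π/7·x).
This is the k = 2 harmonic; the ratio L/(kπ) is strictly less than C_P = L/π, consistent with the sharp inequality ||u||_L² ≤ C_P ||u'||_L².


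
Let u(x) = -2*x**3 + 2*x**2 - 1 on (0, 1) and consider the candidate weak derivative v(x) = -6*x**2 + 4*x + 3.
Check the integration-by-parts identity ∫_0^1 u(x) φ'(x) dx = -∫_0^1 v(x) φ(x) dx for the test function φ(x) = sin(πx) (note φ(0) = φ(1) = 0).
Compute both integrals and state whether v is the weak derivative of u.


LHS = -24/π^3 + 2/π, RHS = -4/π - 24/π^3. No, v is not the weak derivative of u.

u(x) = -2*x**3 + 2*x**2 - 1, classical derivative u'(x) = -6*x**2 + 4*x.
φ(x) = sin(πx), so φ'(x) = π*cos(π*x).
Note φ(0) = φ(1) = 0, so the boundary term u·φ vanishes.
LHS = ∫_0^1 u(x) φ'(x) dx = ∫_0^1 (-2*π*x^3*cos(π*x) + 2*π*x^2*cos(π*x) - π*cos(π*x)) dx. Term by term:
  ∫_0^1 -π*cos(π*x) dx = 0;  ∫_0^1 -2*π*x^3*cos(π*x) dx = -24/π^3 + 6/π;  ∫_0^1 2*π*x^2*cos(π*x) dx = -4/π.
Sum: 0 + -24/π^3 + 6/π − 4/π = -24/π^3 + 2/π.
So LHS = -24/π^3 + 2/π.
∫_0^1 v(x) φ(x) dx = ∫_0^1 (-6*x^2*sin(π*x) + 4*x*sin(π*x) + 3*sin(π*x)) dx. Term by term:
  ∫_0^1 3*sin(π*x) dx = 6/π;  ∫_0^1 -6*x^2*sin(π*x) dx = -6/π + 24/π^3;  ∫_0^1 4*x*sin(π*x) dx = 4/π.
Sum: 6/π + -6/π + 24/π^3 + 4/π = 24/π^3 + 4/π.
So RHS = -∫_0^1 v(x) φ(x) dx = -4/π - 24/π^3.
LHS − RHS = 6/π ≠ 0, so the identity fails.
(For a valid weak derivative the identity must hold for EVERY test function, in particular this one. The failure shows v is NOT the weak derivative of u.)
Correct weak derivative would be u'(x) = -6*x**2 + 4*x.


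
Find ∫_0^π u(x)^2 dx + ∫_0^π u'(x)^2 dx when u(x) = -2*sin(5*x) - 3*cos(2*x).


||u||_{H^1(0,π)}^2 = 200/7 + 149*π/2

u'(x) = 6*sin(2*x) - 10*cos(5*x).
Expand u² and (u')² and integrate term by term on (0, π), using: for integers n ≥ 1, ∫_0^π sin²(nx) dx = ∫_0^π cos²(nx) dx = π/2; for n ≠ n', ∫_0^π sin(nx)sin(n'x) dx = ∫_0^π cos(nx)cos(n'x) dx = 0; and by product-to-sum, ∫_0^π sin(nx)cos(n'x) dx = ½∫_0^π [sin((n+n')x) + sin((n−n')x)] dx, which is 0 when n+n' is even and 2n/(n²−n'²) when n+n' is odd (it need not vanish on (0, π)).
  u² squared terms: (-3)²·∫cos(2x)² dx = 9·π/2 = 9*π/2;  (-2)²·∫sin(5x)² dx = 4·π/2 = 2*π.
  u² cross terms: 2·(-3)·(-2)·∫cos(2x)·sin(5x) dx = 12·(10/21) = 40/7.
  So ∫_0^π u² dx = 9*π/2 + 2*π + 40/7 = 40/7 + 13*π/2.
  (u')² squared terms: (-10)²·∫cos(5x)² dx = 100·π/2 = 50*π;  (6)²·∫sin(2x)² dx = 36·π/2 = 18*π.
  (u')² cross terms: 2·(-10)·(6)·∫cos(5x)·sin(2x) dx = -120·(-4/21) = 160/7.
  So ∫_0^π (u')² dx = 50*π + 18*π + 160/7 = 160/7 + 68*π.
||u||_{H^1}^2 = (40/7 + 13*π/2) + (160/7 + 68*π) = 200/7 + 149*π/2.


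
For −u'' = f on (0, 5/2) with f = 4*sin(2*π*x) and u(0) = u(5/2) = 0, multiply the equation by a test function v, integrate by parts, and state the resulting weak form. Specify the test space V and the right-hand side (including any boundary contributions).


V = H^1_0(0, 5/2) (so v(0) = v(5/2) = 0); weak form: ∫_0^5/2 u'v' dx = ∫_0^5/2 (4*sin(2*π*x)) v dx for all v ∈ V.

Multiply both sides by a test function v and integrate from 0 to 5/2:
  ∫_0^5/2 −u''(x) v(x) dx = ∫_0^5/2 f(x) v(x) dx.
Integrate the LHS by parts once:
  ∫_0^5/2 −u'' v dx = −[u'(x) v(x)]_0^5/2 + ∫_0^5/2 u'(x) v'(x) dx.
Thus ∫_0^5/2 u'(x) v'(x) dx = ∫_0^5/2 f(x) v(x) dx + [u'(x) v(x)]_0^5/2.
Choose V so that boundary terms are either known or forced to vanish.
u is Dirichlet: u(0) = u(5/2) = 0. Let V = H^1_0(0, 5/2); then v(0) = v(5/2) = 0, and [u' v]_0^5/2 = 0.
Weak formulation: find u (satisfying any essential BC) such that ∫_0^5/2 u'(x) v'(x) dx = ∫_0^5/2 f v dx for all v ∈ V.
Substituting f(x) = 4*sin(2*π*x), the right-hand side is ∫_0^5/2 (4*sin(2*π*x)) v dx.


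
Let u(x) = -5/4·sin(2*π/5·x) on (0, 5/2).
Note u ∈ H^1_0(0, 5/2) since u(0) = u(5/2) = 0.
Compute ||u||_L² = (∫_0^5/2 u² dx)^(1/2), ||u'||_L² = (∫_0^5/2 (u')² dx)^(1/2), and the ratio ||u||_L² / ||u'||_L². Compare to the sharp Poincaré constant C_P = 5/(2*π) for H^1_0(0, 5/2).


||u||_L² / ||u'||_L² = 5/(2*π) = C_P.

u(x) = -5/4·sin(2*π/5·x), so u'(x) = -π*cos(2*π*x/5)/2.
Writing u(x) = A·sin(kπx/L) with A = -5/4 and k = 1, use ∫_0^L sin²(kπx/L) dx = L/2 and ∫_0^L cos²(kπx/L) dx = L/2.
u² = 25/16·sin²(2*π/5·x) and (u')² = π^2/4·cos²(2*π/5·x), and each of sin², cos² integrates to L/2 = 5/4 over (0, 5/2).
∫_0^5/2 u² dx = 125/64, so ||u||_L² = 5*sqrt(5)/8.
∫_0^5/2 (u')² dx = 5*π^2/16, so ||u'||_L² = sqrt(5)*π/4.
Ratio ||u||_L² / ||u'||_L² = 5/(2*π).
Sharp Poincaré constant on H^1_0(0, 5/2) is C_P = L/π = 5/(2*π), achieved by sin(2*π/5·x).
This is the k = 1 eigenfunction (up to amplitude), so the ratio equals the sharp Poincaré constant exactly.


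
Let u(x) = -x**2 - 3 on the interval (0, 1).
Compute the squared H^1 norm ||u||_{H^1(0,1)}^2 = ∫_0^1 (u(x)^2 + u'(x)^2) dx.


||u||_{H^1}^2 = 188/15

The H^1 norm (squared) on an interval (0, L) is
  ||u||_{H^1}^2 = ∫_0^L u(x)^2 dx + ∫_0^L u'(x)^2 dx.
Compute u'(x) = -2*x.
Then u(x)^2 = x**4 + 6*x**2 + 9 and u'(x)^2 = 4*x**2.
Integrate each monomial from 0 to 1 using ∫_0^1 c·x^n dx = c·1^(n+1)/(n+1):
  ∫_0^1 u(x)^2 dx = ∫_0^1 (x^4 + 6*x^2 + 9) dx. Term by term:
    ∫_0^1 x^4 dx = 1/5;  ∫_0^1 6*x^2 dx = 2;  ∫_0^1 9 dx = 9.
  Sum: 1/5 + 2 + 9 = 56/5.
  ∫_0^1 u'(x)^2 dx = ∫_0^1 (4*x^2) dx. Term by term:
    ∫_0^1 4*x^2 dx = 4/3.
Adding: ||u||_{H^1}^2 = 56/5 + 4/3 = 188/15.


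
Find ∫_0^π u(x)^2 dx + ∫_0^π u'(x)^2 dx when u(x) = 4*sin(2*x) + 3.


||u||_{H^1(0,π)}^2 = 49*π

u'(x) = 8*cos(2*x).
Expand u² and (u')² and integrate term by term on (0, π), using: for integers n ≥ 1, ∫_0^π sin²(nx) dx = ∫_0^π cos²(nx) dx = π/2; for n ≠ n', ∫_0^π sin(nx)sin(n'x) dx = ∫_0^π cos(nx)cos(n'x) dx = 0; and by product-to-sum, ∫_0^π sin(nx)cos(n'x) dx = ½∫_0^π [sin((n+n')x) + sin((n−n')x)] dx, which is 0 when n+n' is even and 2n/(n²−n'²) when n+n' is odd (it need not vanish on (0, π)). For the constant mode: ∫_0^π 1 dx = π, ∫_0^π cos(nx) dx = 0, ∫_0^π sin(nx) dx = (1−(−1)^n)/n.
  u² squared terms: (3)²·∫1 dx = 9·π = 9*π;  (4)²·∫sin(2x)² dx = 16·π/2 = 8*π.
  u² cross terms: 2·(3)·(4)·∫1·sin(2x) dx = 24·(0) = 0.
  So ∫_0^π u² dx = 9*π + 8*π + 0 = 17*π.
  (u')² squared terms: (8)²·∫cos(2x)² dx = 64·π/2 = 32*π.
  So ∫_0^π (u')² dx = 32*π.
||u||_{H^1}^2 = (17*π) + (32*π) = 49*π.


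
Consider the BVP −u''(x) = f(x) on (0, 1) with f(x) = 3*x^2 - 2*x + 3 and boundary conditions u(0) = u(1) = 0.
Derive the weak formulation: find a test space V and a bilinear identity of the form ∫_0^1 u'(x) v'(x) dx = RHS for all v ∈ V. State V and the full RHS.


V = H^1_0(0, 1) (so v(0) = v(1) = 0); weak form: ∫_0^1 u'v' dx = ∫_0^1 (3*x^2 - 2*x + 3) v dx for all v ∈ V.

Multiply both sides by a test function v and integrate from 0 to 1:
  ∫_0^1 −u''(x) v(x) dx = ∫_0^1 f(x) v(x) dx.
Integrate the LHS by parts once:
  ∫_0^1 −u'' v dx = −[u'(x) v(x)]_0^1 + ∫_0^1 u'(x) v'(x) dx.
Thus ∫_0^1 u'(x) v'(x) dx = ∫_0^1 f(x) v(x) dx + [u'(x) v(x)]_0^1.
Choose V so that boundary terms are either known or forced to vanish.
u is Dirichlet: u(0) = u(1) = 0. Let V = H^1_0(0, 1); then v(0) = v(1) = 0, and [u' v]_0^1 = 0.
Weak formulation: find u (satisfying any essential BC) such that ∫_0^1 u'(x) v'(x) dx = ∫_0^1 f v dx for all v ∈ V.
Substituting f(x) = 3*x^2 - 2*x + 3, the right-hand side is ∫_0^1 (3*x^2 - 2*x + 3) v dx.


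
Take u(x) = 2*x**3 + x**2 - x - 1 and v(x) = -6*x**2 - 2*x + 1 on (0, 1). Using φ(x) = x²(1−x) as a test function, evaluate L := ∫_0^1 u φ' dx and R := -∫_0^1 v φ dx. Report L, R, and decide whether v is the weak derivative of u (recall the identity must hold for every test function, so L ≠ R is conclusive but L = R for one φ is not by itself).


LHS = -13/60, RHS = 13/60. No, v is not the weak derivative of u.

u(x) = 2*x**3 + x**2 - x - 1, classical derivative u'(x) = 6*x**2 + 2*x - 1.
φ(x) = x²(1−x), so φ'(x) = x*(2 - 3*x).
Note φ(0) = φ(1) = 0, so the boundary term u·φ vanishes.
LHS = ∫_0^1 u(x) φ'(x) dx = ∫_0^1 (-6*x^5 + x^4 + 5*x^3 + x^2 - 2*x) dx. Term by term:
  ∫_0^1 -6*x^5 dx = -1;  ∫_0^1 x^4 dx = 1/5;  ∫_0^1 5*x^3 dx = 5/4;
  ∫_0^1 x^2 dx = 1/3;  ∫_0^1 -2*x dx = -1.
Sum: -1 + 1/5 + 5/4 + 1/3 − 1 = -13/60.
So LHS = -13/60.
∫_0^1 v(x) φ(x) dx = ∫_0^1 (6*x^5 - 4*x^4 - 3*x^3 + x^2) dx. Term by term:
  ∫_0^1 6*x^5 dx = 1;  ∫_0^1 -4*x^4 dx = -4/5;  ∫_0^1 -3*x^3 dx = -3/4;
  ∫_0^1 x^2 dx = 1/3.
Sum: 1 − 4/5 − 3/4 + 1/3 = -13/60.
So RHS = -∫_0^1 v(x) φ(x) dx = 13/60.
LHS − RHS = -13/30 ≠ 0, so the identity fails.
(For a valid weak derivative the identity must hold for EVERY test function, in particular this one. The failure shows v is NOT the weak derivative of u.)
Correct weak derivative would be u'(x) = 6*x**2 + 2*x - 1.


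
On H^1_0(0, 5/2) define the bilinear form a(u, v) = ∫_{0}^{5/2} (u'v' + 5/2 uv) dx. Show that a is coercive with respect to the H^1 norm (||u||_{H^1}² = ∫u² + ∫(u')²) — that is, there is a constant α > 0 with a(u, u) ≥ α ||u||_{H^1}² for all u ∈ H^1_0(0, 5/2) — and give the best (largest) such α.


α = 1

Coercivity of a(·,·) on H^1_0(0, 5/2) means a(u, u) ≥ α ||u||_{H^1}² for every u ∈ H^1_0.
The interval has length L = 5/2, and Poincaré/coercivity depend only on L. Here a(u, u) = ∫(u')² + (5/2)·∫u².
Here c = 5/2 ≥ 1, so a(u,u) = ∫(u')² + c∫u² ≥ ∫(u')² + ∫u² = ||u||_{H^1}², i.e. α = 1 works. No larger α is possible: a(u,u) ≥ α||u||_{H^1}² means (1−α)∫(u')² ≥ (α−c)∫u², and for the modes u_n = sin(nπ(x−x₀)/L) (x₀ the left endpoint) one has ∫u_n²/∫(u_n')² = (L/(nπ))² → 0, so a(u_n,u_n)/||u_n||_{H^1}² → 1. Hence the optimal constant is α = 1.
Therefore α = 1.


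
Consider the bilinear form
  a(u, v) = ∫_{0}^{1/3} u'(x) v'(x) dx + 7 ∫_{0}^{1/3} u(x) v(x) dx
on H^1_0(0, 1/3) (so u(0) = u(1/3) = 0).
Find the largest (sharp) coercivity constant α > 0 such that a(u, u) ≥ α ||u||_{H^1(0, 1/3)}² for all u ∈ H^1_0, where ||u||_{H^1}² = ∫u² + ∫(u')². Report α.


α = 1

Coercivity of a(·,·) on H^1_0(0, 1/3) means a(u, u) ≥ α ||u||_{H^1}² for every u ∈ H^1_0.
The interval has length L = 1/3, and Poincaré/coercivity depend only on L. Here a(u, u) = ∫(u')² + (7)·∫u².
Here c = 7 ≥ 1, so a(u,u) = ∫(u')² + c∫u² ≥ ∫(u')² + ∫u² = ||u||_{H^1}², i.e. α = 1 works. No larger α is possible: a(u,u) ≥ α||u||_{H^1}² means (1−α)∫(u')² ≥ (α−c)∫u², and for the modes u_n = sin(nπ(x−x₀)/L) (x₀ the left endpoint) one has ∫u_n²/∫(u_n')² = (L/(nπ))² → 0, so a(u_n,u_n)/||u_n||_{H^1}² → 1. Hence the optimal constant is α = 1.
Therefore α = 1.


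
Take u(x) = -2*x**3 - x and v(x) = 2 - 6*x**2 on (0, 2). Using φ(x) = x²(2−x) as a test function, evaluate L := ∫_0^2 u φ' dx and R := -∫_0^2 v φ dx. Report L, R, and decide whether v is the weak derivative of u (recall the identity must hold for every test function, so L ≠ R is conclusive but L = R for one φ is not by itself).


LHS = 212/15, RHS = 152/15. No, v is not the weak derivative of u.

u(x) = -2*x**3 - x, classical derivative u'(x) = -6*x**2 - 1.
φ(x) = x²(2−x), so φ'(x) = x*(4 - 3*x).
Note φ(0) = φ(2) = 0, so the boundary term u·φ vanishes.
LHS = ∫_0^2 u(x) φ'(x) dx = ∫_0^2 (6*x^5 - 8*x^4 + 3*x^3 - 4*x^2) dx. Term by term:
  ∫_0^2 6*x^5 dx = 64;  ∫_0^2 -8*x^4 dx = -256/5;  ∫_0^2 3*x^3 dx = 12;
  ∫_0^2 -4*x^2 dx = -32/3.
Sum: 64 − 256/5 + 12 − 32/3 = 212/15.
So LHS = 212/15.
∫_0^2 v(x) φ(x) dx = ∫_0^2 (6*x^5 - 12*x^4 - 2*x^3 + 4*x^2) dx. Term by term:
  ∫_0^2 6*x^5 dx = 64;  ∫_0^2 -12*x^4 dx = -384/5;  ∫_0^2 -2*x^3 dx = -8;
  ∫_0^2 4*x^2 dx = 32/3.
Sum: 64 − 384/5 − 8 + 32/3 = -152/15.
So RHS = -∫_0^2 v(x) φ(x) dx = 152/15.
LHS − RHS = 4 ≠ 0, so the identity fails.
(For a valid weak derivative the identity must hold for EVERY test function, in particular this one. The failure shows v is NOT the weak derivative of u.)
Correct weak derivative would be u'(x) = -6*x**2 - 1.
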